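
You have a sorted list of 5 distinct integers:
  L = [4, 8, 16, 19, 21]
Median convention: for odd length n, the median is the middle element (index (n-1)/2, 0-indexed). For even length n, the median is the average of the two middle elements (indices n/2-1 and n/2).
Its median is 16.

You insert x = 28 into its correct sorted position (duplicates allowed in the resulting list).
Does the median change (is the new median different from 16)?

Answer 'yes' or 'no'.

Old median = 16
Insert x = 28
New median = 35/2
Changed? yes

Answer: yes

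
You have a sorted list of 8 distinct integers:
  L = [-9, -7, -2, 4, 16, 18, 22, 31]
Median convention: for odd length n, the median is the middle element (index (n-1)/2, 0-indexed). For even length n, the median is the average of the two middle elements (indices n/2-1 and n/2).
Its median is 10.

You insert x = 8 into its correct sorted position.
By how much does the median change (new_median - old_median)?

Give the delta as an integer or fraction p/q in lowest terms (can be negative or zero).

Answer: -2

Derivation:
Old median = 10
After inserting x = 8: new sorted = [-9, -7, -2, 4, 8, 16, 18, 22, 31]
New median = 8
Delta = 8 - 10 = -2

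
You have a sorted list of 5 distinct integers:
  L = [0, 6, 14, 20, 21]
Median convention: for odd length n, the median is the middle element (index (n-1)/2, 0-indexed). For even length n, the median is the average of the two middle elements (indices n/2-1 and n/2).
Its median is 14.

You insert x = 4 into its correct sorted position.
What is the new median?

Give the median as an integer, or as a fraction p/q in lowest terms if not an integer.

Answer: 10

Derivation:
Old list (sorted, length 5): [0, 6, 14, 20, 21]
Old median = 14
Insert x = 4
Old length odd (5). Middle was index 2 = 14.
New length even (6). New median = avg of two middle elements.
x = 4: 1 elements are < x, 4 elements are > x.
New sorted list: [0, 4, 6, 14, 20, 21]
New median = 10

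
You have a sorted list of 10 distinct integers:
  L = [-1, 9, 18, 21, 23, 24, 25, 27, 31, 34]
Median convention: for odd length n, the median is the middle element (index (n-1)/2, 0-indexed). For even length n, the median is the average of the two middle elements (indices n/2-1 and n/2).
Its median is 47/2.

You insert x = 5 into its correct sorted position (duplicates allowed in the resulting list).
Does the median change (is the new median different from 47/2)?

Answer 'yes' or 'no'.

Answer: yes

Derivation:
Old median = 47/2
Insert x = 5
New median = 23
Changed? yes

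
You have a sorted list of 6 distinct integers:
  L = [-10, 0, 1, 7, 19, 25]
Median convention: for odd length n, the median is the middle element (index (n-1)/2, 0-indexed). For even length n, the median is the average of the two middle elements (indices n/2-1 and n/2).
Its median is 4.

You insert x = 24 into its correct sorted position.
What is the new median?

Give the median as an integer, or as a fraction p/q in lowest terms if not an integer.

Answer: 7

Derivation:
Old list (sorted, length 6): [-10, 0, 1, 7, 19, 25]
Old median = 4
Insert x = 24
Old length even (6). Middle pair: indices 2,3 = 1,7.
New length odd (7). New median = single middle element.
x = 24: 5 elements are < x, 1 elements are > x.
New sorted list: [-10, 0, 1, 7, 19, 24, 25]
New median = 7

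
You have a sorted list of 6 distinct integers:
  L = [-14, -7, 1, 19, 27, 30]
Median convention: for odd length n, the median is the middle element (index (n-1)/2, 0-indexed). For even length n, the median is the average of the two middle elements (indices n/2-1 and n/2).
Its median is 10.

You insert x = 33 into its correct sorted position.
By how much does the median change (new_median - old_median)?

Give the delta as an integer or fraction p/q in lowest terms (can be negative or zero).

Old median = 10
After inserting x = 33: new sorted = [-14, -7, 1, 19, 27, 30, 33]
New median = 19
Delta = 19 - 10 = 9

Answer: 9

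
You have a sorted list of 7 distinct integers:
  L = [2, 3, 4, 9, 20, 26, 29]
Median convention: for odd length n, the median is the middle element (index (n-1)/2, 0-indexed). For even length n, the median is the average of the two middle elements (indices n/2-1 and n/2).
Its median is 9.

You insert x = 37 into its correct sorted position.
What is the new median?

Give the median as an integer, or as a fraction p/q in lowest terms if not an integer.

Answer: 29/2

Derivation:
Old list (sorted, length 7): [2, 3, 4, 9, 20, 26, 29]
Old median = 9
Insert x = 37
Old length odd (7). Middle was index 3 = 9.
New length even (8). New median = avg of two middle elements.
x = 37: 7 elements are < x, 0 elements are > x.
New sorted list: [2, 3, 4, 9, 20, 26, 29, 37]
New median = 29/2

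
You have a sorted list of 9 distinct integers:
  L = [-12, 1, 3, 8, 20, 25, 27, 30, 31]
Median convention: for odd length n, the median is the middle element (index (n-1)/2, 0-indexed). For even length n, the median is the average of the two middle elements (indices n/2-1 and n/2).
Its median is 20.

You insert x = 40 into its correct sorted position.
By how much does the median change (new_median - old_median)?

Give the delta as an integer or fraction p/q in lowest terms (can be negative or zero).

Answer: 5/2

Derivation:
Old median = 20
After inserting x = 40: new sorted = [-12, 1, 3, 8, 20, 25, 27, 30, 31, 40]
New median = 45/2
Delta = 45/2 - 20 = 5/2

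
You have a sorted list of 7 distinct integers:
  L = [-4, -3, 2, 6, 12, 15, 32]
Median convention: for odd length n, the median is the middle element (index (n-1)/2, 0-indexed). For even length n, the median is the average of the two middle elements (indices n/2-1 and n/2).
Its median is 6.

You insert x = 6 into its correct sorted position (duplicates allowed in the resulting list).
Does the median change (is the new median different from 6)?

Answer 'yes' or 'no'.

Answer: no

Derivation:
Old median = 6
Insert x = 6
New median = 6
Changed? no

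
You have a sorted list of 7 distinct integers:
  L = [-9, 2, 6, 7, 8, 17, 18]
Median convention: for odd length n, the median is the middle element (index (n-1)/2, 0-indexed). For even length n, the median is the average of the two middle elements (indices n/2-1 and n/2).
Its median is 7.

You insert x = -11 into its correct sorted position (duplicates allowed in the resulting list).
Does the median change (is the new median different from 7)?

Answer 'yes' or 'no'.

Old median = 7
Insert x = -11
New median = 13/2
Changed? yes

Answer: yes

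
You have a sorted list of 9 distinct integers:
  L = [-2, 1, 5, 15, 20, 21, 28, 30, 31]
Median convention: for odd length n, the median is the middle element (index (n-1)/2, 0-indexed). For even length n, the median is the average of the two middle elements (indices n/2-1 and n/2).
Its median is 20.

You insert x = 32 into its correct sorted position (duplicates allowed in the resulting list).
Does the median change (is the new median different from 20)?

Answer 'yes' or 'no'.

Answer: yes

Derivation:
Old median = 20
Insert x = 32
New median = 41/2
Changed? yes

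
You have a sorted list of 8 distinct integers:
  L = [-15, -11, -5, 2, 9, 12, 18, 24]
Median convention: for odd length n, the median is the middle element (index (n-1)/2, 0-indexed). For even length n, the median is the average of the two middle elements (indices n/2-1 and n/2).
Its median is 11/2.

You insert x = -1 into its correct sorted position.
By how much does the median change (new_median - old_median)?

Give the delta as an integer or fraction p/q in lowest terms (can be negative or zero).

Old median = 11/2
After inserting x = -1: new sorted = [-15, -11, -5, -1, 2, 9, 12, 18, 24]
New median = 2
Delta = 2 - 11/2 = -7/2

Answer: -7/2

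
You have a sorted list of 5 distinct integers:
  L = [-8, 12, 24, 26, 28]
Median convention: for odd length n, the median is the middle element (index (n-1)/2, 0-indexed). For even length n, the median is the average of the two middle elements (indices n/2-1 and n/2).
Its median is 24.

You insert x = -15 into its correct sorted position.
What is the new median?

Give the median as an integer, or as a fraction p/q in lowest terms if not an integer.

Answer: 18

Derivation:
Old list (sorted, length 5): [-8, 12, 24, 26, 28]
Old median = 24
Insert x = -15
Old length odd (5). Middle was index 2 = 24.
New length even (6). New median = avg of two middle elements.
x = -15: 0 elements are < x, 5 elements are > x.
New sorted list: [-15, -8, 12, 24, 26, 28]
New median = 18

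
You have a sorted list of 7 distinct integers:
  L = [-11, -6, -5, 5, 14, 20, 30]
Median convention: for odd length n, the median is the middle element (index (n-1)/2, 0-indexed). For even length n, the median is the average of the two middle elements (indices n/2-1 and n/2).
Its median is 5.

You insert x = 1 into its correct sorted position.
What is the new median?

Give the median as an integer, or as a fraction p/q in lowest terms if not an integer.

Answer: 3

Derivation:
Old list (sorted, length 7): [-11, -6, -5, 5, 14, 20, 30]
Old median = 5
Insert x = 1
Old length odd (7). Middle was index 3 = 5.
New length even (8). New median = avg of two middle elements.
x = 1: 3 elements are < x, 4 elements are > x.
New sorted list: [-11, -6, -5, 1, 5, 14, 20, 30]
New median = 3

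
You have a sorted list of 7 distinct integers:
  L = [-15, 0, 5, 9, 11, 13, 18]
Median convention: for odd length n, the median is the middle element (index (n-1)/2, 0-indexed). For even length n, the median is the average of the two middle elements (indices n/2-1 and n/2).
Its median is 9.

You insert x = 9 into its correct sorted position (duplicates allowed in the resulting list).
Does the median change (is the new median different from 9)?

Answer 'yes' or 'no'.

Old median = 9
Insert x = 9
New median = 9
Changed? no

Answer: no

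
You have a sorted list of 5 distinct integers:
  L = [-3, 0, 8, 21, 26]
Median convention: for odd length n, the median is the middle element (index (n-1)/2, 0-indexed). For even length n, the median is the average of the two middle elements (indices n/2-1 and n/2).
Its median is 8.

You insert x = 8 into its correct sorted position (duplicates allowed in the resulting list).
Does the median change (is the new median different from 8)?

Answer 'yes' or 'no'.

Old median = 8
Insert x = 8
New median = 8
Changed? no

Answer: no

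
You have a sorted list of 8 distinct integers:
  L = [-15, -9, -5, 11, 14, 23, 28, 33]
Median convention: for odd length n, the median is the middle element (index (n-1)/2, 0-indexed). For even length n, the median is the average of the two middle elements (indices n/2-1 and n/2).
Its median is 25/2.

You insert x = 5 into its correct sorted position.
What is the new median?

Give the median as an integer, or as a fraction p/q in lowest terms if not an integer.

Old list (sorted, length 8): [-15, -9, -5, 11, 14, 23, 28, 33]
Old median = 25/2
Insert x = 5
Old length even (8). Middle pair: indices 3,4 = 11,14.
New length odd (9). New median = single middle element.
x = 5: 3 elements are < x, 5 elements are > x.
New sorted list: [-15, -9, -5, 5, 11, 14, 23, 28, 33]
New median = 11

Answer: 11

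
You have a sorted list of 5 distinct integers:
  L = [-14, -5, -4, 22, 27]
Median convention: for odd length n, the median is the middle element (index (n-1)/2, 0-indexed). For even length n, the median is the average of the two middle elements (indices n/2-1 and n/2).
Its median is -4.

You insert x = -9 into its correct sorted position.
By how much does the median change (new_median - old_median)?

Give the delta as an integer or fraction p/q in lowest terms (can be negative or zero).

Old median = -4
After inserting x = -9: new sorted = [-14, -9, -5, -4, 22, 27]
New median = -9/2
Delta = -9/2 - -4 = -1/2

Answer: -1/2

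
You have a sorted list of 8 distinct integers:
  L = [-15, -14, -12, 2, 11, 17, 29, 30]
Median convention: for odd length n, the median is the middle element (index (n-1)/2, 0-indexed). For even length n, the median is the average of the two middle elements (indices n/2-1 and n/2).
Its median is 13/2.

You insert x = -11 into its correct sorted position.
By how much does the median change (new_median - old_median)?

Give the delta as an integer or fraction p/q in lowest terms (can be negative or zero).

Old median = 13/2
After inserting x = -11: new sorted = [-15, -14, -12, -11, 2, 11, 17, 29, 30]
New median = 2
Delta = 2 - 13/2 = -9/2

Answer: -9/2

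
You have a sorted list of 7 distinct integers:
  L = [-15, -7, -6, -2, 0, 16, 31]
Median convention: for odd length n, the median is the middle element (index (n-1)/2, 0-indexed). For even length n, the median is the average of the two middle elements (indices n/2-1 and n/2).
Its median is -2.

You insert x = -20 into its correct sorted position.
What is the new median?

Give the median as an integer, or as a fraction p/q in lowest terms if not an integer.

Old list (sorted, length 7): [-15, -7, -6, -2, 0, 16, 31]
Old median = -2
Insert x = -20
Old length odd (7). Middle was index 3 = -2.
New length even (8). New median = avg of two middle elements.
x = -20: 0 elements are < x, 7 elements are > x.
New sorted list: [-20, -15, -7, -6, -2, 0, 16, 31]
New median = -4

Answer: -4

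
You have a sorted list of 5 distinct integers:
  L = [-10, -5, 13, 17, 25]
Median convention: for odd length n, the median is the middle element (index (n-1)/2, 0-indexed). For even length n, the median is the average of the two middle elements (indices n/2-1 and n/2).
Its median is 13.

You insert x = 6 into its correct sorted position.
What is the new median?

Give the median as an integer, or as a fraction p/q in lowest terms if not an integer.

Answer: 19/2

Derivation:
Old list (sorted, length 5): [-10, -5, 13, 17, 25]
Old median = 13
Insert x = 6
Old length odd (5). Middle was index 2 = 13.
New length even (6). New median = avg of two middle elements.
x = 6: 2 elements are < x, 3 elements are > x.
New sorted list: [-10, -5, 6, 13, 17, 25]
New median = 19/2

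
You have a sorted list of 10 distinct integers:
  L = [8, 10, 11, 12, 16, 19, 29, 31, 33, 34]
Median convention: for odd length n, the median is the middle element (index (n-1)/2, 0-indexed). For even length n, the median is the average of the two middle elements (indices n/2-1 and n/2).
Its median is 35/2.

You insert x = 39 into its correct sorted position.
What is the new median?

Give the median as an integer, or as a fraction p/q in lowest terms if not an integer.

Answer: 19

Derivation:
Old list (sorted, length 10): [8, 10, 11, 12, 16, 19, 29, 31, 33, 34]
Old median = 35/2
Insert x = 39
Old length even (10). Middle pair: indices 4,5 = 16,19.
New length odd (11). New median = single middle element.
x = 39: 10 elements are < x, 0 elements are > x.
New sorted list: [8, 10, 11, 12, 16, 19, 29, 31, 33, 34, 39]
New median = 19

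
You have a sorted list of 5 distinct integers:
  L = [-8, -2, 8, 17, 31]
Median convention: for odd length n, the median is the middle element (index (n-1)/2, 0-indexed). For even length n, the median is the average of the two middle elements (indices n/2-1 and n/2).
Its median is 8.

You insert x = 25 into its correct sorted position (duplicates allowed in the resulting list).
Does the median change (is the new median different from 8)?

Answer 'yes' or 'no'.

Answer: yes

Derivation:
Old median = 8
Insert x = 25
New median = 25/2
Changed? yes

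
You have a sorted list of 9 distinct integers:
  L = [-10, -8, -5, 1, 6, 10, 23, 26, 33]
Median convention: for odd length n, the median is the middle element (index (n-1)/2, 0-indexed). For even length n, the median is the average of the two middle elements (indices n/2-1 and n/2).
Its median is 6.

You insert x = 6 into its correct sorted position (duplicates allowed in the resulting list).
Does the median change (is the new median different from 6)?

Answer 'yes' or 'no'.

Old median = 6
Insert x = 6
New median = 6
Changed? no

Answer: no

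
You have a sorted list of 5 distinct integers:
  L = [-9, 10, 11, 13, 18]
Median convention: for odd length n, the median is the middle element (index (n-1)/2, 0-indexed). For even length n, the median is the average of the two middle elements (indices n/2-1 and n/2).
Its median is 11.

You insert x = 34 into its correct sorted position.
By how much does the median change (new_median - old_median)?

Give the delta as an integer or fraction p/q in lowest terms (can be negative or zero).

Answer: 1

Derivation:
Old median = 11
After inserting x = 34: new sorted = [-9, 10, 11, 13, 18, 34]
New median = 12
Delta = 12 - 11 = 1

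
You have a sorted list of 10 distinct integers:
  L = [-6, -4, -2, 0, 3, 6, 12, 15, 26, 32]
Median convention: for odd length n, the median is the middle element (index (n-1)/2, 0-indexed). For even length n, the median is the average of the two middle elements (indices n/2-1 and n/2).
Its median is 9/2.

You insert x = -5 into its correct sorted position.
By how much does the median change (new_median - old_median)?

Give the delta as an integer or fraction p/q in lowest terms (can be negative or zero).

Answer: -3/2

Derivation:
Old median = 9/2
After inserting x = -5: new sorted = [-6, -5, -4, -2, 0, 3, 6, 12, 15, 26, 32]
New median = 3
Delta = 3 - 9/2 = -3/2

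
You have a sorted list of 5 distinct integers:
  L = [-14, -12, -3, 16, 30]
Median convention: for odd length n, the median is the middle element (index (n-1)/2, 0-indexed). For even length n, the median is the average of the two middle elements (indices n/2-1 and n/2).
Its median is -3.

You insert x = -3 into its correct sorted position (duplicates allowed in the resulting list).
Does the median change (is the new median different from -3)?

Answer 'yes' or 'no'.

Answer: no

Derivation:
Old median = -3
Insert x = -3
New median = -3
Changed? no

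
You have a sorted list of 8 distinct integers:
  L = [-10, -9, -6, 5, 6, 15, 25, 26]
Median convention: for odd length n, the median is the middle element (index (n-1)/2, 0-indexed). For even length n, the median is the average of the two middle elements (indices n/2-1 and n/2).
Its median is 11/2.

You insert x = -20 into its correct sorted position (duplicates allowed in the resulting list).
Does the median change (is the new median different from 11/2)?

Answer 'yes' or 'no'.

Old median = 11/2
Insert x = -20
New median = 5
Changed? yes

Answer: yes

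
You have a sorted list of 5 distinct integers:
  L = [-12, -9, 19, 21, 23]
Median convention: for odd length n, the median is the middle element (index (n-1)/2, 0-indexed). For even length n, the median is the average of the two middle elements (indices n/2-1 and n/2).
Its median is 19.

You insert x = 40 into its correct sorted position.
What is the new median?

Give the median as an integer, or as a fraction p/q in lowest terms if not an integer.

Old list (sorted, length 5): [-12, -9, 19, 21, 23]
Old median = 19
Insert x = 40
Old length odd (5). Middle was index 2 = 19.
New length even (6). New median = avg of two middle elements.
x = 40: 5 elements are < x, 0 elements are > x.
New sorted list: [-12, -9, 19, 21, 23, 40]
New median = 20

Answer: 20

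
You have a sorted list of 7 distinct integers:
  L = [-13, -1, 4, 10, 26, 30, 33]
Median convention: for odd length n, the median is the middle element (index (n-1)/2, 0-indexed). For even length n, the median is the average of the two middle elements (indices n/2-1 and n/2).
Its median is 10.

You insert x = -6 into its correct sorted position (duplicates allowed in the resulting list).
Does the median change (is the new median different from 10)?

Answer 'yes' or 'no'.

Answer: yes

Derivation:
Old median = 10
Insert x = -6
New median = 7
Changed? yes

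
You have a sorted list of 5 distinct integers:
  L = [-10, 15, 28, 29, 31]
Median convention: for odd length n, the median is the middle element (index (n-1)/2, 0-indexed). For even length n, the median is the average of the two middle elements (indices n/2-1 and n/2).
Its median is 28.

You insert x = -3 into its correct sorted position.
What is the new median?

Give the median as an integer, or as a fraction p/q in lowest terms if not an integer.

Answer: 43/2

Derivation:
Old list (sorted, length 5): [-10, 15, 28, 29, 31]
Old median = 28
Insert x = -3
Old length odd (5). Middle was index 2 = 28.
New length even (6). New median = avg of two middle elements.
x = -3: 1 elements are < x, 4 elements are > x.
New sorted list: [-10, -3, 15, 28, 29, 31]
New median = 43/2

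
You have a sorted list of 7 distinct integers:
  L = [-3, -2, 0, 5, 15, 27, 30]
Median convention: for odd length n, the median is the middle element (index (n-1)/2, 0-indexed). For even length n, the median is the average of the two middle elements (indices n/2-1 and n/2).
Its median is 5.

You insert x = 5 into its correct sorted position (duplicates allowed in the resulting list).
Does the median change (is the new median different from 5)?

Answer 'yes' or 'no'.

Answer: no

Derivation:
Old median = 5
Insert x = 5
New median = 5
Changed? no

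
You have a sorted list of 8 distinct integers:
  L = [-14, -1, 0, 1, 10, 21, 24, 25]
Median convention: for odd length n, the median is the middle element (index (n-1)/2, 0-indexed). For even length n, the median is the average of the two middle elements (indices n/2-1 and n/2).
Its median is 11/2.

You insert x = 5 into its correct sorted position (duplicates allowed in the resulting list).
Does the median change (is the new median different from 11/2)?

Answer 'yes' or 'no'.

Answer: yes

Derivation:
Old median = 11/2
Insert x = 5
New median = 5
Changed? yes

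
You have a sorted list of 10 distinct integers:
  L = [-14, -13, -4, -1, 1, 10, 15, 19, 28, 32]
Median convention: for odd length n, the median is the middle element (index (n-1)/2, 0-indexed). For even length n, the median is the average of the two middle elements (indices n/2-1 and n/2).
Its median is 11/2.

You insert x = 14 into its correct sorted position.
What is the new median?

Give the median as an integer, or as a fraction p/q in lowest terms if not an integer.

Answer: 10

Derivation:
Old list (sorted, length 10): [-14, -13, -4, -1, 1, 10, 15, 19, 28, 32]
Old median = 11/2
Insert x = 14
Old length even (10). Middle pair: indices 4,5 = 1,10.
New length odd (11). New median = single middle element.
x = 14: 6 elements are < x, 4 elements are > x.
New sorted list: [-14, -13, -4, -1, 1, 10, 14, 15, 19, 28, 32]
New median = 10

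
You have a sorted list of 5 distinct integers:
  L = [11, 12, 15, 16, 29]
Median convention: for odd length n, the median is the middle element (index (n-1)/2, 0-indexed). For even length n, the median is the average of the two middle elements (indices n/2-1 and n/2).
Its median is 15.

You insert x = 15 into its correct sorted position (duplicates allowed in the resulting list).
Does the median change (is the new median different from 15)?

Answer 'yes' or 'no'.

Answer: no

Derivation:
Old median = 15
Insert x = 15
New median = 15
Changed? no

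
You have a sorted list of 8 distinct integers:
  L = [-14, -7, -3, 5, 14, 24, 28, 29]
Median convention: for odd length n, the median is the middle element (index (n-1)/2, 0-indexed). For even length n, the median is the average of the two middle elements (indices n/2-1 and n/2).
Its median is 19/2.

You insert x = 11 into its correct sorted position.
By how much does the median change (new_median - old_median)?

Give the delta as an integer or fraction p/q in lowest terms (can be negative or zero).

Old median = 19/2
After inserting x = 11: new sorted = [-14, -7, -3, 5, 11, 14, 24, 28, 29]
New median = 11
Delta = 11 - 19/2 = 3/2

Answer: 3/2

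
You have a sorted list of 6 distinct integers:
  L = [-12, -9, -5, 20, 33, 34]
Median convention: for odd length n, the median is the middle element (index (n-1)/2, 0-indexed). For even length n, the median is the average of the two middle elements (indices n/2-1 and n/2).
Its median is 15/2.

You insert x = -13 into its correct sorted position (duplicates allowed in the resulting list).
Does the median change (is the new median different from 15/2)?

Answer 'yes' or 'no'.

Old median = 15/2
Insert x = -13
New median = -5
Changed? yes

Answer: yes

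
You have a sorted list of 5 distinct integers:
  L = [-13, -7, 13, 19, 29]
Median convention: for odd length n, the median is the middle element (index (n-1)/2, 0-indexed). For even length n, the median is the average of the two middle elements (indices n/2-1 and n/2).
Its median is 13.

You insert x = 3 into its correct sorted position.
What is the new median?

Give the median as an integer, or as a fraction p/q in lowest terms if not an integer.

Old list (sorted, length 5): [-13, -7, 13, 19, 29]
Old median = 13
Insert x = 3
Old length odd (5). Middle was index 2 = 13.
New length even (6). New median = avg of two middle elements.
x = 3: 2 elements are < x, 3 elements are > x.
New sorted list: [-13, -7, 3, 13, 19, 29]
New median = 8

Answer: 8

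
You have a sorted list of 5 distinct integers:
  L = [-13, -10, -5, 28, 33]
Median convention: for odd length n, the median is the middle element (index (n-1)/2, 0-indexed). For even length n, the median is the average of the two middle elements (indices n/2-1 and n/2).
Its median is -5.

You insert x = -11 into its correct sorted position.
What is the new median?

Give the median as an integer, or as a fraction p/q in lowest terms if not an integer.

Answer: -15/2

Derivation:
Old list (sorted, length 5): [-13, -10, -5, 28, 33]
Old median = -5
Insert x = -11
Old length odd (5). Middle was index 2 = -5.
New length even (6). New median = avg of two middle elements.
x = -11: 1 elements are < x, 4 elements are > x.
New sorted list: [-13, -11, -10, -5, 28, 33]
New median = -15/2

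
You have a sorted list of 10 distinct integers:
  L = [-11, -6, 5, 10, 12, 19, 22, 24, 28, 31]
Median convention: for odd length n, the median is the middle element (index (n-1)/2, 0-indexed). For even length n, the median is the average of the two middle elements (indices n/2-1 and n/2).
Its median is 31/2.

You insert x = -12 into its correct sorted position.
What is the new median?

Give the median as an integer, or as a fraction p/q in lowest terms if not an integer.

Answer: 12

Derivation:
Old list (sorted, length 10): [-11, -6, 5, 10, 12, 19, 22, 24, 28, 31]
Old median = 31/2
Insert x = -12
Old length even (10). Middle pair: indices 4,5 = 12,19.
New length odd (11). New median = single middle element.
x = -12: 0 elements are < x, 10 elements are > x.
New sorted list: [-12, -11, -6, 5, 10, 12, 19, 22, 24, 28, 31]
New median = 12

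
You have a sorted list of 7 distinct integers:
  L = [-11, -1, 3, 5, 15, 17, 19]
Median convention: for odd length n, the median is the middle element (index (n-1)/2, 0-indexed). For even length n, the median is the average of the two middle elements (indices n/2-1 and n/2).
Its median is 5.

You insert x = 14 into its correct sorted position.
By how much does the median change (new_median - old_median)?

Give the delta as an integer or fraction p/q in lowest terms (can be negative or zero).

Answer: 9/2

Derivation:
Old median = 5
After inserting x = 14: new sorted = [-11, -1, 3, 5, 14, 15, 17, 19]
New median = 19/2
Delta = 19/2 - 5 = 9/2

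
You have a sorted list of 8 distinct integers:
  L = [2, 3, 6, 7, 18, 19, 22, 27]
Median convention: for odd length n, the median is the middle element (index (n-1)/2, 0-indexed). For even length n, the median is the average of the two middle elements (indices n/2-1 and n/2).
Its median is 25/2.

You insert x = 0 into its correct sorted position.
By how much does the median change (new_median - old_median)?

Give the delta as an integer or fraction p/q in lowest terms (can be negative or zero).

Answer: -11/2

Derivation:
Old median = 25/2
After inserting x = 0: new sorted = [0, 2, 3, 6, 7, 18, 19, 22, 27]
New median = 7
Delta = 7 - 25/2 = -11/2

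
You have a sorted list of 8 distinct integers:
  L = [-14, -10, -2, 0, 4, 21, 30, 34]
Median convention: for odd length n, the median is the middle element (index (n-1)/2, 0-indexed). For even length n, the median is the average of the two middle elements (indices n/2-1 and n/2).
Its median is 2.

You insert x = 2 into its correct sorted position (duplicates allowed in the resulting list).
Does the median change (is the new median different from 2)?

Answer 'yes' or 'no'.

Old median = 2
Insert x = 2
New median = 2
Changed? no

Answer: no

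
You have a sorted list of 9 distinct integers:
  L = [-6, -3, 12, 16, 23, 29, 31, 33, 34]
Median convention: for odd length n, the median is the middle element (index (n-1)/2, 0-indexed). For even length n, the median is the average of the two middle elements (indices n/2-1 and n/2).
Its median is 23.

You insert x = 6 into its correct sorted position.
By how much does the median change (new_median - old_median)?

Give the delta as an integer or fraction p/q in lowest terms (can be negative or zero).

Answer: -7/2

Derivation:
Old median = 23
After inserting x = 6: new sorted = [-6, -3, 6, 12, 16, 23, 29, 31, 33, 34]
New median = 39/2
Delta = 39/2 - 23 = -7/2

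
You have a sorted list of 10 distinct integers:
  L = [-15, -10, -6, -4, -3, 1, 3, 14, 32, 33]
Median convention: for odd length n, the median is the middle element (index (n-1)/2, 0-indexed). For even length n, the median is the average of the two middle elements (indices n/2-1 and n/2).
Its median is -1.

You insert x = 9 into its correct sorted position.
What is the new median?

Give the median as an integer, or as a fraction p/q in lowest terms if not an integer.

Old list (sorted, length 10): [-15, -10, -6, -4, -3, 1, 3, 14, 32, 33]
Old median = -1
Insert x = 9
Old length even (10). Middle pair: indices 4,5 = -3,1.
New length odd (11). New median = single middle element.
x = 9: 7 elements are < x, 3 elements are > x.
New sorted list: [-15, -10, -6, -4, -3, 1, 3, 9, 14, 32, 33]
New median = 1

Answer: 1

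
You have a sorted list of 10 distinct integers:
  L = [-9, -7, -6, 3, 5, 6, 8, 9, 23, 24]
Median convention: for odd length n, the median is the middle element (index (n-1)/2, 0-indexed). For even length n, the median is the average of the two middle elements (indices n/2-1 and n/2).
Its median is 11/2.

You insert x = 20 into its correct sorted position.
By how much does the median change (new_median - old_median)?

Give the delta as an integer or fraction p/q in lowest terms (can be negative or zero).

Answer: 1/2

Derivation:
Old median = 11/2
After inserting x = 20: new sorted = [-9, -7, -6, 3, 5, 6, 8, 9, 20, 23, 24]
New median = 6
Delta = 6 - 11/2 = 1/2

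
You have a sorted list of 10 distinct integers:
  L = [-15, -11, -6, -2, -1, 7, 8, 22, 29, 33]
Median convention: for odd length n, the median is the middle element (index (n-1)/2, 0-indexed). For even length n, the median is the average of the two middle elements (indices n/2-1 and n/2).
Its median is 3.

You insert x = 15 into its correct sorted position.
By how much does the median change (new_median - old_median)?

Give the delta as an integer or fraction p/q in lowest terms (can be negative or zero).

Old median = 3
After inserting x = 15: new sorted = [-15, -11, -6, -2, -1, 7, 8, 15, 22, 29, 33]
New median = 7
Delta = 7 - 3 = 4

Answer: 4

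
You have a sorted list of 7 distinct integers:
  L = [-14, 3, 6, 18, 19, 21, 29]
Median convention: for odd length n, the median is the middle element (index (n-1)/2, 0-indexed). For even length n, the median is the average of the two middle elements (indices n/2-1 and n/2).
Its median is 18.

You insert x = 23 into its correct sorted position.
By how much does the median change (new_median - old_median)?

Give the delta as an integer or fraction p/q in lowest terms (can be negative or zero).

Answer: 1/2

Derivation:
Old median = 18
After inserting x = 23: new sorted = [-14, 3, 6, 18, 19, 21, 23, 29]
New median = 37/2
Delta = 37/2 - 18 = 1/2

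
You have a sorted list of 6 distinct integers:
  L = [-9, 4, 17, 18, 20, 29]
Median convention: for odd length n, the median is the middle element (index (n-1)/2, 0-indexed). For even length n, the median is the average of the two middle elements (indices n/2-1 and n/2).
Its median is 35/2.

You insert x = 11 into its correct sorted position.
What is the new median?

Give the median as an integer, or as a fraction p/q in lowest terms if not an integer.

Answer: 17

Derivation:
Old list (sorted, length 6): [-9, 4, 17, 18, 20, 29]
Old median = 35/2
Insert x = 11
Old length even (6). Middle pair: indices 2,3 = 17,18.
New length odd (7). New median = single middle element.
x = 11: 2 elements are < x, 4 elements are > x.
New sorted list: [-9, 4, 11, 17, 18, 20, 29]
New median = 17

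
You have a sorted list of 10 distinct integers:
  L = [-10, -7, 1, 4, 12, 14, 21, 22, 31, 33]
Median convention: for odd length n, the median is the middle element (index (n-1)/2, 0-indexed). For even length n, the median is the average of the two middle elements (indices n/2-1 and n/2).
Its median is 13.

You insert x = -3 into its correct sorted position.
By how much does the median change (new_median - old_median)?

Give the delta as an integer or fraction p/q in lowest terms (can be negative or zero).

Old median = 13
After inserting x = -3: new sorted = [-10, -7, -3, 1, 4, 12, 14, 21, 22, 31, 33]
New median = 12
Delta = 12 - 13 = -1

Answer: -1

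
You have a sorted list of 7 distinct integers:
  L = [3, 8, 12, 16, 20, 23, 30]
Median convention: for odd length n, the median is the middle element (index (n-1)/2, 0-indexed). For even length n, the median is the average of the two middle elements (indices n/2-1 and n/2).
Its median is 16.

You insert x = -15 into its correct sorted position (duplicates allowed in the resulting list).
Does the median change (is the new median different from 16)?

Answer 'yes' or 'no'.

Answer: yes

Derivation:
Old median = 16
Insert x = -15
New median = 14
Changed? yes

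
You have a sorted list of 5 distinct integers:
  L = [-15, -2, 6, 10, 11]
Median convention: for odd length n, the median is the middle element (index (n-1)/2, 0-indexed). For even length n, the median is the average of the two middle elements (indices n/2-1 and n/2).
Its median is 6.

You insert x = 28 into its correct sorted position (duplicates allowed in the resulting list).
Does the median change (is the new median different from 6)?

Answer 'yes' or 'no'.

Answer: yes

Derivation:
Old median = 6
Insert x = 28
New median = 8
Changed? yes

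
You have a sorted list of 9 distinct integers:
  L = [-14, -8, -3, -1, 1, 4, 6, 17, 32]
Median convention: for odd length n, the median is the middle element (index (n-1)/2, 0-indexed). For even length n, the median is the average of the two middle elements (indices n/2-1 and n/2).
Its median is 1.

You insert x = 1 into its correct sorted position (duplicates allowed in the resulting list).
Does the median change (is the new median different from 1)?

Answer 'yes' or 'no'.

Old median = 1
Insert x = 1
New median = 1
Changed? no

Answer: no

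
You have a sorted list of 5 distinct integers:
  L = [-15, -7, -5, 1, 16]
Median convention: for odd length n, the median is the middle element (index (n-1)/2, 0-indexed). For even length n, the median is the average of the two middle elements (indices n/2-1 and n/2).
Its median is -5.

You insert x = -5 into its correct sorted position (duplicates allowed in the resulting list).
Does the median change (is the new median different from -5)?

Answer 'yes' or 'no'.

Old median = -5
Insert x = -5
New median = -5
Changed? no

Answer: no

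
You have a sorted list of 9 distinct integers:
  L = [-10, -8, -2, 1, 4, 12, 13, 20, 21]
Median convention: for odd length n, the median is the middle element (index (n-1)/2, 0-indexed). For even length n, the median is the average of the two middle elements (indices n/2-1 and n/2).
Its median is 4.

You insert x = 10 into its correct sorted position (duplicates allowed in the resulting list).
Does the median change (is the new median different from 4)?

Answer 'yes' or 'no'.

Old median = 4
Insert x = 10
New median = 7
Changed? yes

Answer: yes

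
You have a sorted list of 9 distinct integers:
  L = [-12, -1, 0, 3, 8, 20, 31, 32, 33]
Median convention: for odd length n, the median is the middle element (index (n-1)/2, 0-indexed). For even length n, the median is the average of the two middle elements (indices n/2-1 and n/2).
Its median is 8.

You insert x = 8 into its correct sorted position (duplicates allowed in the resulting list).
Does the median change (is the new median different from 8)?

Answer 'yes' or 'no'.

Old median = 8
Insert x = 8
New median = 8
Changed? no

Answer: no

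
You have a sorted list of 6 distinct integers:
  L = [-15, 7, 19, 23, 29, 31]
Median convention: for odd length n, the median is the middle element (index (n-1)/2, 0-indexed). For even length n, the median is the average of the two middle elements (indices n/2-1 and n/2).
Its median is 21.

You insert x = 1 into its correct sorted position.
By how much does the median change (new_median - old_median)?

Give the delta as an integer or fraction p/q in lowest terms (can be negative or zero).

Old median = 21
After inserting x = 1: new sorted = [-15, 1, 7, 19, 23, 29, 31]
New median = 19
Delta = 19 - 21 = -2

Answer: -2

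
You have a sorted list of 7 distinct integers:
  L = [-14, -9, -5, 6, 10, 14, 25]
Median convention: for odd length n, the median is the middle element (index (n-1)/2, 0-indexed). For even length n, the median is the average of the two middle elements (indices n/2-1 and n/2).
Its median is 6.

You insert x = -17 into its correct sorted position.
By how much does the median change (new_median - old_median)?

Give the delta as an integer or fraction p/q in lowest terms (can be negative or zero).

Old median = 6
After inserting x = -17: new sorted = [-17, -14, -9, -5, 6, 10, 14, 25]
New median = 1/2
Delta = 1/2 - 6 = -11/2

Answer: -11/2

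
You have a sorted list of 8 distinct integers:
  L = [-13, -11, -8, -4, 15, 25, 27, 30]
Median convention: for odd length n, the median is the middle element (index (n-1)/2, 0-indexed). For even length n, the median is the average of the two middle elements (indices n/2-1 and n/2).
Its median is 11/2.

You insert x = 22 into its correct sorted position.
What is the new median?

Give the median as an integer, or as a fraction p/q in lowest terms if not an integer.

Answer: 15

Derivation:
Old list (sorted, length 8): [-13, -11, -8, -4, 15, 25, 27, 30]
Old median = 11/2
Insert x = 22
Old length even (8). Middle pair: indices 3,4 = -4,15.
New length odd (9). New median = single middle element.
x = 22: 5 elements are < x, 3 elements are > x.
New sorted list: [-13, -11, -8, -4, 15, 22, 25, 27, 30]
New median = 15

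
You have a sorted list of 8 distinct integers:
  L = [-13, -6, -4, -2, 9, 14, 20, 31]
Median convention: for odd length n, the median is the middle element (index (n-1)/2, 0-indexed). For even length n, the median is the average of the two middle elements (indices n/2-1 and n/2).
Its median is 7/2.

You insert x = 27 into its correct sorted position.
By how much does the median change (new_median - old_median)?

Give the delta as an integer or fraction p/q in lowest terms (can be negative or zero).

Answer: 11/2

Derivation:
Old median = 7/2
After inserting x = 27: new sorted = [-13, -6, -4, -2, 9, 14, 20, 27, 31]
New median = 9
Delta = 9 - 7/2 = 11/2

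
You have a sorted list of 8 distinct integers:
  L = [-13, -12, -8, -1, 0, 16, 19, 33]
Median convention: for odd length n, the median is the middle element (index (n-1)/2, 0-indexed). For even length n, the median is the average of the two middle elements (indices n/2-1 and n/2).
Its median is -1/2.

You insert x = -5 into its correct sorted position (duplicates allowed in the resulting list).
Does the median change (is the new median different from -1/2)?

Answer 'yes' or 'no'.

Old median = -1/2
Insert x = -5
New median = -1
Changed? yes

Answer: yes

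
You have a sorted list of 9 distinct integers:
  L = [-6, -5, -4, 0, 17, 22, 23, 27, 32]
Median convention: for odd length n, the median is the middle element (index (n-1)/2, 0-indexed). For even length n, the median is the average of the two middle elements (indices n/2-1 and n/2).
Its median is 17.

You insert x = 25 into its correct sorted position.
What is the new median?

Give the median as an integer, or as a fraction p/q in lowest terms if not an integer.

Answer: 39/2

Derivation:
Old list (sorted, length 9): [-6, -5, -4, 0, 17, 22, 23, 27, 32]
Old median = 17
Insert x = 25
Old length odd (9). Middle was index 4 = 17.
New length even (10). New median = avg of two middle elements.
x = 25: 7 elements are < x, 2 elements are > x.
New sorted list: [-6, -5, -4, 0, 17, 22, 23, 25, 27, 32]
New median = 39/2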